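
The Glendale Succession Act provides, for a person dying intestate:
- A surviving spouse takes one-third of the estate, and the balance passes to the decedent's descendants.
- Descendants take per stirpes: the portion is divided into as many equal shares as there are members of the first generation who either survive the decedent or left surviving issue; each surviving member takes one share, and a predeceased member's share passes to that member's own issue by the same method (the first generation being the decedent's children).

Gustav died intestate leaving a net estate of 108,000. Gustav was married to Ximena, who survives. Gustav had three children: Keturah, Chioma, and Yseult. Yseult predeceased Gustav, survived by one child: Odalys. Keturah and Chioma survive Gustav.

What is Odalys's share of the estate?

Ximena takes one-third of 108,000 = 36,000. The remaining 72,000 passes to the descendants.
The descendants' portion (72,000) is divided into 3 shares of 24,000: Keturah and Chioma each take 24,000; Yseult's 24,000 share passes to Yseult's issue.
Yseult's share (24,000) passes entirely to Odalys.

Odalys receives 24,000.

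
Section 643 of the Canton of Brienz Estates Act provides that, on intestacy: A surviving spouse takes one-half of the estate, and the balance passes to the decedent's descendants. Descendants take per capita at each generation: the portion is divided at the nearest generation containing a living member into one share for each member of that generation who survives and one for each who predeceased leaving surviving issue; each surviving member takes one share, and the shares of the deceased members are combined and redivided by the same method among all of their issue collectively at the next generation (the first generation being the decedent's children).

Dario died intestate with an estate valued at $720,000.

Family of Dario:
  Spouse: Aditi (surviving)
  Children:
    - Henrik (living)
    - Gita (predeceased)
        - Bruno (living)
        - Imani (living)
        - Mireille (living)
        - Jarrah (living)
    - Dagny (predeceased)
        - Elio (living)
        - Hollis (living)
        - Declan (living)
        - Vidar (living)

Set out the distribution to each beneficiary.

Aditi takes one-half of $720,000 = $360,000. The remaining $360,000 passes to the descendants.
The descendants' portion ($360,000) is divided at the children's generation into 3 shares of $120,000. Henrik takes $120,000. The 2 shares of the deceased (Gita and Dagny) are combined into a pool of $240,000.
That pool ($240,000) is divided at the grandchildren's generation equally among Bruno, Imani, Mireille, Jarrah, Elio, Hollis, Declan, and Vidar: $30,000 each.

Aditi: $360,000; Henrik: $120,000; Bruno: $30,000; Imani: $30,000; Mireille: $30,000; Jarrah: $30,000; Elio: $30,000; Hollis: $30,000; Declan: $30,000; Vidar: $30,000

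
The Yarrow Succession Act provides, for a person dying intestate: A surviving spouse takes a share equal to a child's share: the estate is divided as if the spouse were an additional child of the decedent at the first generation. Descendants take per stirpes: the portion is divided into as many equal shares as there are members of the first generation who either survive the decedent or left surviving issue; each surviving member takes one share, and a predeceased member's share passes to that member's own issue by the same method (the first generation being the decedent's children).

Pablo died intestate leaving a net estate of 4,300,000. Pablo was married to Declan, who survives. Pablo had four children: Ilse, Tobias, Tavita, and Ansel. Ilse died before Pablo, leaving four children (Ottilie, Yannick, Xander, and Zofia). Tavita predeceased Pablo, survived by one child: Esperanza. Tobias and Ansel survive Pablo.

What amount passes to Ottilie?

Ottilie receives 215,000.

The spouse counts as an additional share at the children's level, so there are 5 primary shares of 860,000. Declan takes one such share (860,000).
The children's combined portion (3,440,000) is divided into 4 shares of 860,000: Tobias and Ansel each take 860,000; Ilse's 860,000 share passes to Ilse's issue; Tavita's 860,000 share passes to Tavita's issue.
Ilse's share (860,000) is divided into 4 shares of 215,000: Ottilie, Yannick, Xander, and Zofia each take 215,000.
Tavita's share (860,000) passes entirely to Esperanza.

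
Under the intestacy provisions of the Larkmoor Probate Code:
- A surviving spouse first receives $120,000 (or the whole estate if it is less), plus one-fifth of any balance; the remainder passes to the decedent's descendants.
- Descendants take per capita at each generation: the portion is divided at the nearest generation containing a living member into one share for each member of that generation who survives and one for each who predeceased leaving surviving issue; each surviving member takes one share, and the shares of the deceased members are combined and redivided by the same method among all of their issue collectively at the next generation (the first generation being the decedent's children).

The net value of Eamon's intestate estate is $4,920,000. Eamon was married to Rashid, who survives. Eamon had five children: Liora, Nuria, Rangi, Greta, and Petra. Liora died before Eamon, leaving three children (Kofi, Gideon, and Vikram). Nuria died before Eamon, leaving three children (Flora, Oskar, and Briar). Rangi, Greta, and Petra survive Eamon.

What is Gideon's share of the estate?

Rashid first takes $120,000, leaving a balance of $4,800,000. Rashid then takes one-fifth of the balance ($960,000), for a total of $1,080,000. The remaining $3,840,000 passes to the descendants.
The descendants' portion ($3,840,000) is divided at the children's generation into 5 shares of $768,000. Rangi, Greta, and Petra each take $768,000. The 2 shares of the deceased (Liora and Nuria) are combined into a pool of $1,536,000.
That pool ($1,536,000) is divided at the grandchildren's generation equally among Kofi, Gideon, Vikram, Flora, Oskar, and Briar: $256,000 each.

Gideon receives $256,000.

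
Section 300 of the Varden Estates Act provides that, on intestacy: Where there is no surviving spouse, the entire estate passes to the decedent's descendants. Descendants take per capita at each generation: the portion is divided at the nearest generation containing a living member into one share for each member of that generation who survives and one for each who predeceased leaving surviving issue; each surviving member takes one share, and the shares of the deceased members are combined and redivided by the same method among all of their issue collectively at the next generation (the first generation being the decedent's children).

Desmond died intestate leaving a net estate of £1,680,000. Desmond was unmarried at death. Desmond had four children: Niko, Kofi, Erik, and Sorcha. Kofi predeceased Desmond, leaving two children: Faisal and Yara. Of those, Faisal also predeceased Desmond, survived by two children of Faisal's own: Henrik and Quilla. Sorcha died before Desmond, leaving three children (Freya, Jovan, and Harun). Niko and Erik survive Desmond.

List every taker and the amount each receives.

Niko: £420,000; Henrik: £84,000; Quilla: £84,000; Yara: £168,000; Erik: £420,000; Freya: £168,000; Jovan: £168,000; Harun: £168,000

The entire £1,680,000 passes to the descendants.
That amount (£1,680,000) is divided at the children's generation into 4 shares of £420,000. Niko and Erik each take £420,000. The 2 shares of the deceased (Kofi and Sorcha) are combined into a pool of £840,000.
That pool (£840,000) is divided at the grandchildren's generation into 5 shares of £168,000. Yara, Freya, Jovan, and Harun each take £168,000. The remaining share for the deceased Faisal (£168,000) is carried to the next generation.
That pool (£168,000) is divided at the great-grandchildren's generation equally among Henrik and Quilla: £84,000 each.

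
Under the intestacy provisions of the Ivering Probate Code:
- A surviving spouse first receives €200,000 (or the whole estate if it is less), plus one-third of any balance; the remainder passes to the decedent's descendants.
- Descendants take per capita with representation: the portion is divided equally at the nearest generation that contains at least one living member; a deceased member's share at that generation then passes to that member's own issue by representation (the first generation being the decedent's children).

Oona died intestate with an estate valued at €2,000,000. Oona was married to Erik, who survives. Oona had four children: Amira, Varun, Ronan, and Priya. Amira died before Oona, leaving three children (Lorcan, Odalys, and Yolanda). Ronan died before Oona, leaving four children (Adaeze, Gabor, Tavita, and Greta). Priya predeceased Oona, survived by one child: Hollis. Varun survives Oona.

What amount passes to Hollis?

Erik first takes €200,000, leaving a balance of €1,800,000. Erik then takes one-third of the balance (€600,000), for a total of €800,000. The remaining €1,200,000 passes to the descendants.
The descendants' portion (€1,200,000) is divided into 4 shares of €300,000: Varun takes €300,000; Amira's €300,000 share passes to Amira's issue; Ronan's €300,000 share passes to Ronan's issue; Priya's €300,000 share passes to Priya's issue.
Amira's share (€300,000) is divided into 3 shares of €100,000: Lorcan, Odalys, and Yolanda each take €100,000.
Ronan's share (€300,000) is divided into 4 shares of €75,000: Adaeze, Gabor, Tavita, and Greta each take €75,000.
Priya's share (€300,000) passes entirely to Hollis.

Hollis receives €300,000.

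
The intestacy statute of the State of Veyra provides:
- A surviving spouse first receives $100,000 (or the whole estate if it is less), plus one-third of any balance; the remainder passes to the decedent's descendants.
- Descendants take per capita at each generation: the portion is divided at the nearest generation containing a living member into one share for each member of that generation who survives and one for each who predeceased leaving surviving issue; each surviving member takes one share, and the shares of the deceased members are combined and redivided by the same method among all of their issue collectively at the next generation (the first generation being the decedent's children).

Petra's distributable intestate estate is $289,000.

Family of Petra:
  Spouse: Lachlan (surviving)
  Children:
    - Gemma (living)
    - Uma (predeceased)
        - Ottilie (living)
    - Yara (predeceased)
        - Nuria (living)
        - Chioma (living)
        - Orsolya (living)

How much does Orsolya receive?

Orsolya receives $21,000.

Lachlan first takes $100,000, leaving a balance of $189,000. Lachlan then takes one-third of the balance ($63,000), for a total of $163,000. The remaining $126,000 passes to the descendants.
The descendants' portion ($126,000) is divided at the children's generation into 3 shares of $42,000. Gemma takes $42,000. The 2 shares of the deceased (Uma and Yara) are combined into a pool of $84,000.
That pool ($84,000) is divided at the grandchildren's generation equally among Ottilie, Nuria, Chioma, and Orsolya: $21,000 each.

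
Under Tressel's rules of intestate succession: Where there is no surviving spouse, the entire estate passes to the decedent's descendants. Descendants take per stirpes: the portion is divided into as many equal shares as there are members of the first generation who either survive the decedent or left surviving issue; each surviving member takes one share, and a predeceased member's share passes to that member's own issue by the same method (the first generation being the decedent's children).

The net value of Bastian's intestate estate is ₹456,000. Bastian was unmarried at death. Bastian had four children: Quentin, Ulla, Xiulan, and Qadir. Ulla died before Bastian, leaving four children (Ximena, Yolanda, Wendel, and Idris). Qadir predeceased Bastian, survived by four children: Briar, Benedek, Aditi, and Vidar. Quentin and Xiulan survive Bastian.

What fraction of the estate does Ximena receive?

Ximena receives 1/16 of the estate.

The entire ₹456,000 passes to the descendants.
That amount (₹456,000) is divided into 4 shares of ₹114,000: Quentin and Xiulan each take ₹114,000; Ulla's ₹114,000 share passes to Ulla's issue; Qadir's ₹114,000 share passes to Qadir's issue.
Ulla's share (₹114,000) is divided into 4 shares of ₹28,500: Ximena, Yolanda, Wendel, and Idris each take ₹28,500.
Qadir's share (₹114,000) is divided into 4 shares of ₹28,500: Briar, Benedek, Aditi, and Vidar each take ₹28,500.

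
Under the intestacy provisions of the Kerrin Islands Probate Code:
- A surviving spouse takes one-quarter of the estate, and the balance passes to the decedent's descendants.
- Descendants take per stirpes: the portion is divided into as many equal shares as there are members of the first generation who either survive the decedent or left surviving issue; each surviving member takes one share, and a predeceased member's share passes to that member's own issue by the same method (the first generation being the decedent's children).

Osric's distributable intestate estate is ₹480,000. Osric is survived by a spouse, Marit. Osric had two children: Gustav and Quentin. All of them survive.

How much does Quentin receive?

Quentin receives ₹180,000.

Marit takes one-quarter of ₹480,000 = ₹120,000. The remaining ₹360,000 passes to the descendants.
The descendants' portion (₹360,000) is divided into 2 shares of ₹180,000: Gustav and Quentin each take ₹180,000.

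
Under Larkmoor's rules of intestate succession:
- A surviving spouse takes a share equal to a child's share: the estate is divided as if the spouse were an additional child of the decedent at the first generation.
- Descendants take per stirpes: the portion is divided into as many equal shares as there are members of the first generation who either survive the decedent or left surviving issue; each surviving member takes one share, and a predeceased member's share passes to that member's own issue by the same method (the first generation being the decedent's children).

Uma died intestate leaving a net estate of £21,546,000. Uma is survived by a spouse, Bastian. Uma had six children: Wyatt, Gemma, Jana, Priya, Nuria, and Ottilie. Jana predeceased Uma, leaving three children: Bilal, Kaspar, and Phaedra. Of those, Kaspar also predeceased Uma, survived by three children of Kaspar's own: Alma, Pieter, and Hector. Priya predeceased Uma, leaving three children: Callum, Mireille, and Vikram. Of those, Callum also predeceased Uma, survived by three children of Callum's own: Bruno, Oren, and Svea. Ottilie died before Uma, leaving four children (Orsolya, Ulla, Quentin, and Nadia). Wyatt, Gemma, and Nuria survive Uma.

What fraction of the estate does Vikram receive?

Vikram receives 1/21 of the estate.

The spouse counts as an additional share at the children's level, so there are 7 primary shares of £3,078,000. Bastian takes one such share (£3,078,000).
The children's combined portion (£18,468,000) is divided into 6 shares of £3,078,000: Wyatt, Gemma, and Nuria each take £3,078,000; Jana's £3,078,000 share passes to Jana's issue; Priya's £3,078,000 share passes to Priya's issue; Ottilie's £3,078,000 share passes to Ottilie's issue.
Jana's share (£3,078,000) is divided into 3 shares of £1,026,000: Bilal and Phaedra each take £1,026,000; Kaspar's £1,026,000 share passes to Kaspar's issue.
Kaspar's share (£1,026,000) is divided into 3 shares of £342,000: Alma, Pieter, and Hector each take £342,000.
Priya's share (£3,078,000) is divided into 3 shares of £1,026,000: Mireille and Vikram each take £1,026,000; Callum's £1,026,000 share passes to Callum's issue.
Callum's share (£1,026,000) is divided into 3 shares of £342,000: Bruno, Oren, and Svea each take £342,000.
Ottilie's share (£3,078,000) is divided into 4 shares of £769,500: Orsolya, Ulla, Quentin, and Nadia each take £769,500.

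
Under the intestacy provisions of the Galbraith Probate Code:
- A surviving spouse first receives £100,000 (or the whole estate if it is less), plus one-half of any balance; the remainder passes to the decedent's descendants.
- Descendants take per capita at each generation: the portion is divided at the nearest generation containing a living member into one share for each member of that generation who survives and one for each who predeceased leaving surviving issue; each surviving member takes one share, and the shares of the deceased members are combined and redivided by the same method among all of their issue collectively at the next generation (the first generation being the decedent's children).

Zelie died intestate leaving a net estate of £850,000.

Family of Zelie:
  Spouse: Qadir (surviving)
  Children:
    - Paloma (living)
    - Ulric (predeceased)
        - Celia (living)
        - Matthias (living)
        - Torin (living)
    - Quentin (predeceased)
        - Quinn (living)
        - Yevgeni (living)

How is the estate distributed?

Qadir: £475,000; Paloma: £125,000; Celia: £50,000; Matthias: £50,000; Torin: £50,000; Quinn: £50,000; Yevgeni: £50,000

Qadir first takes £100,000, leaving a balance of £750,000. Qadir then takes one-half of the balance (£375,000), for a total of £475,000. The remaining £375,000 passes to the descendants.
The descendants' portion (£375,000) is divided at the children's generation into 3 shares of £125,000. Paloma takes £125,000. The 2 shares of the deceased (Ulric and Quentin) are combined into a pool of £250,000.
That pool (£250,000) is divided at the grandchildren's generation equally among Celia, Matthias, Torin, Quinn, and Yevgeni: £50,000 each.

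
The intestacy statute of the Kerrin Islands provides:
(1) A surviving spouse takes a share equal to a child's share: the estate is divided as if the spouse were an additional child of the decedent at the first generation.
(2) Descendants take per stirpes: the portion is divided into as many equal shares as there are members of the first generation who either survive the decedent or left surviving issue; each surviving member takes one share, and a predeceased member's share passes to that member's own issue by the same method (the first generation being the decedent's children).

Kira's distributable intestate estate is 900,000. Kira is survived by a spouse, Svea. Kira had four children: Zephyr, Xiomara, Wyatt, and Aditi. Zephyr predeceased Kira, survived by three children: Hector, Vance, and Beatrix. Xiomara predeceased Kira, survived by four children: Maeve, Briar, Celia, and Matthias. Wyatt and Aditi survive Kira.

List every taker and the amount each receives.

The spouse counts as an additional share at the children's level, so there are 5 primary shares of 180,000. Svea takes one such share (180,000).
The children's combined portion (720,000) is divided into 4 shares of 180,000: Wyatt and Aditi each take 180,000; Zephyr's 180,000 share passes to Zephyr's issue; Xiomara's 180,000 share passes to Xiomara's issue.
Zephyr's share (180,000) is divided into 3 shares of 60,000: Hector, Vance, and Beatrix each take 60,000.
Xiomara's share (180,000) is divided into 4 shares of 45,000: Maeve, Briar, Celia, and Matthias each take 45,000.

Svea: 180,000; Hector: 60,000; Vance: 60,000; Beatrix: 60,000; Maeve: 45,000; Briar: 45,000; Celia: 45,000; Matthias: 45,000; Wyatt: 180,000; Aditi: 180,000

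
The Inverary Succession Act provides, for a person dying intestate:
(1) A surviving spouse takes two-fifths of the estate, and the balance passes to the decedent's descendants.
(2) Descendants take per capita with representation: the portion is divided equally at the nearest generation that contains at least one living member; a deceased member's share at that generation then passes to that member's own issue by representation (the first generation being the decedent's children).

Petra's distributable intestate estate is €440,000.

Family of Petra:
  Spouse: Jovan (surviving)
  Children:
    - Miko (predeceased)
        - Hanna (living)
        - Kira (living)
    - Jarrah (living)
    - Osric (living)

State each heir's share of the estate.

Jovan: €176,000; Hanna: €44,000; Kira: €44,000; Jarrah: €88,000; Osric: €88,000

Jovan takes two-fifths of €440,000 = €176,000. The remaining €264,000 passes to the descendants.
The descendants' portion (€264,000) is divided into 3 shares of €88,000: Jarrah and Osric each take €88,000; Miko's €88,000 share passes to Miko's issue.
Miko's share (€88,000) is divided into 2 shares of €44,000: Hanna and Kira each take €44,000.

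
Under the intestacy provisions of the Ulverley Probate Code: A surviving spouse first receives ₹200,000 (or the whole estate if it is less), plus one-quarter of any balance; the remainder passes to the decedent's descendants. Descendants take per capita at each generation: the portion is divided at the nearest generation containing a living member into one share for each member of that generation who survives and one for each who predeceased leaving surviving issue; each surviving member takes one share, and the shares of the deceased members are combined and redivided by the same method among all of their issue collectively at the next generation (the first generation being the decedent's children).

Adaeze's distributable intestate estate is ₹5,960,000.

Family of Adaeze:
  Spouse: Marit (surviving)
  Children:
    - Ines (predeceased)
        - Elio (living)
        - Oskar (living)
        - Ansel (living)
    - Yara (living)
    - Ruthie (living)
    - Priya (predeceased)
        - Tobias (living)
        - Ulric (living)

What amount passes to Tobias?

Tobias receives ₹432,000.

Marit first takes ₹200,000, leaving a balance of ₹5,760,000. Marit then takes one-quarter of the balance (₹1,440,000), for a total of ₹1,640,000. The remaining ₹4,320,000 passes to the descendants.
The descendants' portion (₹4,320,000) is divided at the children's generation into 4 shares of ₹1,080,000. Yara and Ruthie each take ₹1,080,000. The 2 shares of the deceased (Ines and Priya) are combined into a pool of ₹2,160,000.
That pool (₹2,160,000) is divided at the grandchildren's generation equally among Elio, Oskar, Ansel, Tobias, and Ulric: ₹432,000 each.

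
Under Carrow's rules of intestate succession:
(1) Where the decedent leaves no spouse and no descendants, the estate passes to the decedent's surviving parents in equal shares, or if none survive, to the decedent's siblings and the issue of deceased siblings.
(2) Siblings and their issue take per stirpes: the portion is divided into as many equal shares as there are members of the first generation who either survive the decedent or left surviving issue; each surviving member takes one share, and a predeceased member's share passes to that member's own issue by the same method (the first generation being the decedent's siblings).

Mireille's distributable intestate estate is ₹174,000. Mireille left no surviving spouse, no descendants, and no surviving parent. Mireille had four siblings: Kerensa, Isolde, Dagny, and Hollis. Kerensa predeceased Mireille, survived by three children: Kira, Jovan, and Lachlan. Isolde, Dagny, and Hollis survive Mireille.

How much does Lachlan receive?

Lachlan receives ₹14,500.

The entire ₹174,000 passes to the siblings and their issue.
That amount (₹174,000) is divided into 4 shares of ₹43,500: Isolde, Dagny, and Hollis each take ₹43,500; Kerensa's ₹43,500 share passes to Kerensa's issue.
Kerensa's share (₹43,500) is divided into 3 shares of ₹14,500: Kira, Jovan, and Lachlan each take ₹14,500.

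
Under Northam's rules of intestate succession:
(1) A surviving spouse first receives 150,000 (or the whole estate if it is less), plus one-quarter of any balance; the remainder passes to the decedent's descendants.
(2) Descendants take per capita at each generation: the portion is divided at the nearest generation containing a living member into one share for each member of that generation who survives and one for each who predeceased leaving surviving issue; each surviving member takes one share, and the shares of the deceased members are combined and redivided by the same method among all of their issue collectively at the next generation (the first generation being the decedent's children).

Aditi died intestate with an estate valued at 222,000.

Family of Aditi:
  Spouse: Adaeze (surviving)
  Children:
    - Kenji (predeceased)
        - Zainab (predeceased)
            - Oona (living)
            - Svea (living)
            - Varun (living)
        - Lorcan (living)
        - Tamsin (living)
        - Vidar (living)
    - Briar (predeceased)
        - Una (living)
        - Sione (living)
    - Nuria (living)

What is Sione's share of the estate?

Sione receives 6,000.

Adaeze first takes 150,000, leaving a balance of 72,000. Adaeze then takes one-quarter of the balance (18,000), for a total of 168,000. The remaining 54,000 passes to the descendants.
The descendants' portion (54,000) is divided at the children's generation into 3 shares of 18,000. Nuria takes 18,000. The 2 shares of the deceased (Kenji and Briar) are combined into a pool of 36,000.
That pool (36,000) is divided at the grandchildren's generation into 6 shares of 6,000. Lorcan, Tamsin, Vidar, Una, and Sione each take 6,000. The remaining share for the deceased Zainab (6,000) is carried to the next generation.
That pool (6,000) is divided at the great-grandchildren's generation equally among Oona, Svea, and Varun: 2,000 each.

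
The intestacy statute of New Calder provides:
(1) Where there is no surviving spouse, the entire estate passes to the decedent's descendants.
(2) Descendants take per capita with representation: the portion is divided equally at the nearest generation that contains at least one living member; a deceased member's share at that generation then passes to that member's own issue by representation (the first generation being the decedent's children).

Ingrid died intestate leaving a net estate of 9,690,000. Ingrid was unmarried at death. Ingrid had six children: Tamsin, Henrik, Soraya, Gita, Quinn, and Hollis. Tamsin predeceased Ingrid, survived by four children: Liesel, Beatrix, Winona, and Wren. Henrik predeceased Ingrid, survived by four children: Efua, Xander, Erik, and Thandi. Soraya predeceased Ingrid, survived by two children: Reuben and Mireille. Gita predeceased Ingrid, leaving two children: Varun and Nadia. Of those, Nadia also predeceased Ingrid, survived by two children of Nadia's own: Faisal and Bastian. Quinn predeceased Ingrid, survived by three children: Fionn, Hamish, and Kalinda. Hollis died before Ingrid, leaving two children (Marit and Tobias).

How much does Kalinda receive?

Kalinda receives 570,000.

The entire 9,690,000 passes to the descendants.
No child survives, so the initial division is made at the grandchildren's generation.
That amount (9,690,000) is divided into 17 shares of 570,000: Liesel, Beatrix, Winona, Wren, Efua, Xander, Erik, Thandi, Reuben, Mireille, Varun, Fionn, Hamish, Kalinda, Marit, and Tobias each take 570,000; Nadia's 570,000 share passes to Nadia's issue.
Nadia's share (570,000) is divided into 2 shares of 285,000: Faisal and Bastian each take 285,000.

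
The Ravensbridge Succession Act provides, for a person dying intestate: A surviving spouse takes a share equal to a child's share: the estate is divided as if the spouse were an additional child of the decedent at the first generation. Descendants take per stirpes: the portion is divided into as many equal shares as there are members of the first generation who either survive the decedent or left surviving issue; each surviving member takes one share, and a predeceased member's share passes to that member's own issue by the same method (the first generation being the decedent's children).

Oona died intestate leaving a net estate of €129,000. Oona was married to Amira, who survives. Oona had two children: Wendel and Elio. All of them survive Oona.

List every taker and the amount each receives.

The spouse counts as an additional share at the children's level, so there are 3 primary shares of €43,000. Amira takes one such share (€43,000).
The children's combined portion (€86,000) is divided into 2 shares of €43,000: Wendel and Elio each take €43,000.

Amira: €43,000; Wendel: €43,000; Elio: €43,000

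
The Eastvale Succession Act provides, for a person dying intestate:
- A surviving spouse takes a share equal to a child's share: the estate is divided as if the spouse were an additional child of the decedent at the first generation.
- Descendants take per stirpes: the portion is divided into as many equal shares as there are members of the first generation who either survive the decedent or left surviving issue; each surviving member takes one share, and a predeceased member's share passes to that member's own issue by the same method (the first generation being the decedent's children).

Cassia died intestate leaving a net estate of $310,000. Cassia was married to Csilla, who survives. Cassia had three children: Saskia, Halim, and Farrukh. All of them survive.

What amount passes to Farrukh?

Farrukh receives $77,500.

The spouse counts as an additional share at the children's level, so there are 4 primary shares of $77,500. Csilla takes one such share ($77,500).
The children's combined portion ($232,500) is divided into 3 shares of $77,500: Saskia, Halim, and Farrukh each take $77,500.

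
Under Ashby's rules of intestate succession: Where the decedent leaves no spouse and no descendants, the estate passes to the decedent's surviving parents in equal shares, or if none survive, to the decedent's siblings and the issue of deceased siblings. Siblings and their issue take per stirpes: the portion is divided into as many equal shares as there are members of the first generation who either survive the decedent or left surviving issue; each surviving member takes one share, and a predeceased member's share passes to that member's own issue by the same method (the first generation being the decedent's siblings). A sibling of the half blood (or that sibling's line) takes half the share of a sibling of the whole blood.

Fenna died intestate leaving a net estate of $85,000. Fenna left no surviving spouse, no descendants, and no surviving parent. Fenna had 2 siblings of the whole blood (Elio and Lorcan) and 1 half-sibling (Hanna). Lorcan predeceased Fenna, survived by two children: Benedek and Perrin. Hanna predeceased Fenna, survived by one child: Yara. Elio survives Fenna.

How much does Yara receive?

The entire $85,000 passes to the siblings and their issue.
Counting each half-blood sibling's line as half a unit, there are 5/2 units in $85,000, so one unit is $34,000. Whole-blood lines (Elio and Lorcan) take $34,000 each; half-blood lines (Hanna) take $17,000 each.
Lorcan's share ($34,000) is divided into 2 shares of $17,000: Benedek and Perrin each take $17,000.
Hanna's share ($17,000) passes entirely to Yara.

Yara receives $17,000.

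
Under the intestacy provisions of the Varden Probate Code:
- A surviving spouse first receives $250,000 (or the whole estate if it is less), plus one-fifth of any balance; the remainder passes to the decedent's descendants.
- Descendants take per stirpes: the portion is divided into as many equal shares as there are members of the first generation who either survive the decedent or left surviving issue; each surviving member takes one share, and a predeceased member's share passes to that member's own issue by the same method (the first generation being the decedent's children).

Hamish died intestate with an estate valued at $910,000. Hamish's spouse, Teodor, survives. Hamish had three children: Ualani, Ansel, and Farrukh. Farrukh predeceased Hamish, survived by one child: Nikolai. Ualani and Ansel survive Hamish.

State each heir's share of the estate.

Teodor: $382,000; Ualani: $176,000; Ansel: $176,000; Nikolai: $176,000

Teodor first takes $250,000, leaving a balance of $660,000. Teodor then takes one-fifth of the balance ($132,000), for a total of $382,000. The remaining $528,000 passes to the descendants.
The descendants' portion ($528,000) is divided into 3 shares of $176,000: Ualani and Ansel each take $176,000; Farrukh's $176,000 share passes to Farrukh's issue.
Farrukh's share ($176,000) passes entirely to Nikolai.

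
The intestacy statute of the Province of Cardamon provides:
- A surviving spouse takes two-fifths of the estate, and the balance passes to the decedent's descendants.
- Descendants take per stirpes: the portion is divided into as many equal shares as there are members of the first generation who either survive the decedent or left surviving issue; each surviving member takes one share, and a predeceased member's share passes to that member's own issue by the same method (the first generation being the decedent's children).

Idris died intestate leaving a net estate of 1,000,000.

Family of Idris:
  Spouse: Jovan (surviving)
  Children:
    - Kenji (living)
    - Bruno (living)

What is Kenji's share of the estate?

Kenji receives 300,000.

Jovan takes two-fifths of 1,000,000 = 400,000. The remaining 600,000 passes to the descendants.
The descendants' portion (600,000) is divided into 2 shares of 300,000: Kenji and Bruno each take 300,000.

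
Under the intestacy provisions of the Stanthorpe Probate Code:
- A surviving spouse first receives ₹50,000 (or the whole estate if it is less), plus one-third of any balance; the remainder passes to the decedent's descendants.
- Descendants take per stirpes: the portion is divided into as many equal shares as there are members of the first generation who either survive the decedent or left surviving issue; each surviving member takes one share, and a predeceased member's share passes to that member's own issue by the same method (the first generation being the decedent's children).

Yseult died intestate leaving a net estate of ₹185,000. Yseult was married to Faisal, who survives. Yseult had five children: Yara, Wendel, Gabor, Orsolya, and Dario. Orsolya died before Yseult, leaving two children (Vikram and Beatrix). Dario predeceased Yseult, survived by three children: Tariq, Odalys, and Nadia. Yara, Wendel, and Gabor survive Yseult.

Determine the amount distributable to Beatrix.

Faisal first takes ₹50,000, leaving a balance of ₹135,000. Faisal then takes one-third of the balance (₹45,000), for a total of ₹95,000. The remaining ₹90,000 passes to the descendants.
The descendants' portion (₹90,000) is divided into 5 shares of ₹18,000: Yara, Wendel, and Gabor each take ₹18,000; Orsolya's ₹18,000 share passes to Orsolya's issue; Dario's ₹18,000 share passes to Dario's issue.
Orsolya's share (₹18,000) is divided into 2 shares of ₹9,000: Vikram and Beatrix each take ₹9,000.
Dario's share (₹18,000) is divided into 3 shares of ₹6,000: Tariq, Odalys, and Nadia each take ₹6,000.

Beatrix receives ₹9,000.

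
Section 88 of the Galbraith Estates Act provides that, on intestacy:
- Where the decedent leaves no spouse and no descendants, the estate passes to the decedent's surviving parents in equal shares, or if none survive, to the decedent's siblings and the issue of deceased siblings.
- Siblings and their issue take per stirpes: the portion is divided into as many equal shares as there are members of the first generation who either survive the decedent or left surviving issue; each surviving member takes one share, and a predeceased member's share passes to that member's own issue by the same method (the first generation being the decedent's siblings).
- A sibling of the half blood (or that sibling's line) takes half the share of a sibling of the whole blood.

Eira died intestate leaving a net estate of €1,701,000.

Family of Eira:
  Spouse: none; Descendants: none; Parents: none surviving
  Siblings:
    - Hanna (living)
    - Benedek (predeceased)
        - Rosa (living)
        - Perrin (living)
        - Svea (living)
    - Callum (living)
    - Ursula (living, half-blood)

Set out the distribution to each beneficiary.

The entire €1,701,000 passes to the siblings and their issue.
Counting each half-blood sibling's line as half a unit, there are 7/2 units in €1,701,000, so one unit is €486,000. Whole-blood lines (Hanna, Benedek, and Callum) take €486,000 each; half-blood lines (Ursula) take €243,000 each.
Benedek's share (€486,000) is divided into 3 shares of €162,000: Rosa, Perrin, and Svea each take €162,000.

Hanna: €486,000; Rosa: €162,000; Perrin: €162,000; Svea: €162,000; Callum: €486,000; Ursula: €243,000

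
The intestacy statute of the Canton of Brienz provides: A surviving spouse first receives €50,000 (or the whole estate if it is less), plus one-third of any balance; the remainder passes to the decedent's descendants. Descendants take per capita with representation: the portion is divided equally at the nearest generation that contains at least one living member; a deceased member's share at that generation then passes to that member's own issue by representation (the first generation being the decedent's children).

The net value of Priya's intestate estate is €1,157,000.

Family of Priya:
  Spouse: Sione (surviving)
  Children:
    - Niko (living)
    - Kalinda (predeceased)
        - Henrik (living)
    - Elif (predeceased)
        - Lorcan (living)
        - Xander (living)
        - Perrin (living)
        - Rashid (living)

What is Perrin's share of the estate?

Sione first takes €50,000, leaving a balance of €1,107,000. Sione then takes one-third of the balance (€369,000), for a total of €419,000. The remaining €738,000 passes to the descendants.
The descendants' portion (€738,000) is divided into 3 shares of €246,000: Niko takes €246,000; Kalinda's €246,000 share passes to Kalinda's issue; Elif's €246,000 share passes to Elif's issue.
Kalinda's share (€246,000) passes entirely to Henrik.
Elif's share (€246,000) is divided into 4 shares of €61,500: Lorcan, Xander, Perrin, and Rashid each take €61,500.

Perrin receives €61,500.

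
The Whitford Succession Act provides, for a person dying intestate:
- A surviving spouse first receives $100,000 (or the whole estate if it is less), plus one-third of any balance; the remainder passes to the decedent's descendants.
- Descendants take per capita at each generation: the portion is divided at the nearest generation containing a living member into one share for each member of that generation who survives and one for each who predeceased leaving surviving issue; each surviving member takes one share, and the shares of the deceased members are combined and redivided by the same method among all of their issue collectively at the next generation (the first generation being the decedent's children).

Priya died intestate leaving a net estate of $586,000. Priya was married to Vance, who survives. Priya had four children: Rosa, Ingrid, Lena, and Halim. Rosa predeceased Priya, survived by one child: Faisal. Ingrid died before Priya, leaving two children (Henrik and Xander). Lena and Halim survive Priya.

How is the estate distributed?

Vance first takes $100,000, leaving a balance of $486,000. Vance then takes one-third of the balance ($162,000), for a total of $262,000. The remaining $324,000 passes to the descendants.
The descendants' portion ($324,000) is divided at the children's generation into 4 shares of $81,000. Lena and Halim each take $81,000. The 2 shares of the deceased (Rosa and Ingrid) are combined into a pool of $162,000.
That pool ($162,000) is divided at the grandchildren's generation equally among Faisal, Henrik, and Xander: $54,000 each.

Vance: $262,000; Faisal: $54,000; Henrik: $54,000; Xander: $54,000; Lena: $81,000; Halim: $81,000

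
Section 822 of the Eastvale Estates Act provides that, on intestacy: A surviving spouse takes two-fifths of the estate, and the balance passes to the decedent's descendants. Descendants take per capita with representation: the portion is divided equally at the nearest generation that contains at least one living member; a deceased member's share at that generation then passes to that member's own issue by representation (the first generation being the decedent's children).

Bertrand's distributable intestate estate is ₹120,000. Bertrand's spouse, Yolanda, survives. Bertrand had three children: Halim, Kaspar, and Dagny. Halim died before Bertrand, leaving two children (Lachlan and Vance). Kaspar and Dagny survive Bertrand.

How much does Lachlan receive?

Lachlan receives ₹12,000.

Yolanda takes two-fifths of ₹120,000 = ₹48,000. The remaining ₹72,000 passes to the descendants.
The descendants' portion (₹72,000) is divided into 3 shares of ₹24,000: Kaspar and Dagny each take ₹24,000; Halim's ₹24,000 share passes to Halim's issue.
Halim's share (₹24,000) is divided into 2 shares of ₹12,000: Lachlan and Vance each take ₹12,000.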